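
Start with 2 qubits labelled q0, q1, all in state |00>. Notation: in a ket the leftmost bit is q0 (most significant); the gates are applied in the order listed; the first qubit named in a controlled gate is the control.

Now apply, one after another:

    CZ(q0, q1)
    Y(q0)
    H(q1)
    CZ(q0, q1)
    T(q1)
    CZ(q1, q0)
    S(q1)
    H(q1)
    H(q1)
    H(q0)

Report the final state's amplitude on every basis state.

The resulting statevector has amplitude I/2 on |00>, -exp(I*pi/4)/2 on |01>, -I/2 on |10>, exp(I*pi/4)/2 on |11>. Key observation: gates 8-9 undo each other exactly, leaving only the rest of the circuit to track.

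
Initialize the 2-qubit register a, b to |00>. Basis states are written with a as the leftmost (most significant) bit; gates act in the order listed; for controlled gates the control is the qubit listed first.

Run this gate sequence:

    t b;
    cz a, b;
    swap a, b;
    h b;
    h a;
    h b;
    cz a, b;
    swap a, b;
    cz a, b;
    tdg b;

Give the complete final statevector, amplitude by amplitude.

The resulting statevector has amplitude sqrt(2)/2 on |00>, -sqrt(2)*exp(3*I*pi/4)/2 on |01>, 0 on |10>, 0 on |11>.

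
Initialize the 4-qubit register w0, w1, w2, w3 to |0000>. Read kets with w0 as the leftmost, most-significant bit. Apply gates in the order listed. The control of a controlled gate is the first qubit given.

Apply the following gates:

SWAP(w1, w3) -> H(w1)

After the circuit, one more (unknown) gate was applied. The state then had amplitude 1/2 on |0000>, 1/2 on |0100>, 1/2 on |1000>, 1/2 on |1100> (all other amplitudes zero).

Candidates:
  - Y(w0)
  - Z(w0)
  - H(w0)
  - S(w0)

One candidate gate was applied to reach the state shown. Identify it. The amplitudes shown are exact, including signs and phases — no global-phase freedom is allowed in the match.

It was H(w0) that produced the state shown.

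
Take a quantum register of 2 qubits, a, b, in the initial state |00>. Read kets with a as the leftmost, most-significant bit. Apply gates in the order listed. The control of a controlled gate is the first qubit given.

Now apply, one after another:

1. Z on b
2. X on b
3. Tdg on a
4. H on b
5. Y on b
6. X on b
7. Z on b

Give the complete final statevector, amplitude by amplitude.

The resulting statevector has amplitude sqrt(2)*I/2 on |00>, -sqrt(2)*I/2 on |01>, 0 on |10>, 0 on |11>.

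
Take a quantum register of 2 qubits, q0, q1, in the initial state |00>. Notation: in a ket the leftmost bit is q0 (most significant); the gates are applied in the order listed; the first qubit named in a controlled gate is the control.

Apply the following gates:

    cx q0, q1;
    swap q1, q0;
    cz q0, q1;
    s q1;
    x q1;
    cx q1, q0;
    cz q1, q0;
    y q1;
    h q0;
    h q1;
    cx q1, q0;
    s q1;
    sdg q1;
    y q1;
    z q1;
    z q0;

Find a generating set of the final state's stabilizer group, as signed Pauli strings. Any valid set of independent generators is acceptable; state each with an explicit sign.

One valid set of independent stabilizer generators is +XI, -IX (any independent generating set of the same group is equally correct).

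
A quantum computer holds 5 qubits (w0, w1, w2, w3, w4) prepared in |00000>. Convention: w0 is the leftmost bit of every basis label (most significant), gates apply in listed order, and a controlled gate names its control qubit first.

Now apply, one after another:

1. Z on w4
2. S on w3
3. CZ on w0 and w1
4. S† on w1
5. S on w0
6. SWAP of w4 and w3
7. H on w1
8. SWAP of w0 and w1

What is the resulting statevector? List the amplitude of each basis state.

After the circuit, the state carries amplitude sqrt(2)/2 on |00000>, sqrt(2)/2 on |10000>, and 0 on every other basis state.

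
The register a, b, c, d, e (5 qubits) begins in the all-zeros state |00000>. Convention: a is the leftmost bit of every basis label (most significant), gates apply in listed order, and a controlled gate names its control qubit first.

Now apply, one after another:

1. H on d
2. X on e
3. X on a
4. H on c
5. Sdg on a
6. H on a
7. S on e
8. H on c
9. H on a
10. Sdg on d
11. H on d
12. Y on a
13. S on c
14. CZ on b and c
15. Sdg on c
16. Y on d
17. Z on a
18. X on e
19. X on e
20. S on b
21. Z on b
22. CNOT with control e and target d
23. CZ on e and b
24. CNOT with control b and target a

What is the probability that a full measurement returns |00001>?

A full measurement returns |00001> with probability 1/2.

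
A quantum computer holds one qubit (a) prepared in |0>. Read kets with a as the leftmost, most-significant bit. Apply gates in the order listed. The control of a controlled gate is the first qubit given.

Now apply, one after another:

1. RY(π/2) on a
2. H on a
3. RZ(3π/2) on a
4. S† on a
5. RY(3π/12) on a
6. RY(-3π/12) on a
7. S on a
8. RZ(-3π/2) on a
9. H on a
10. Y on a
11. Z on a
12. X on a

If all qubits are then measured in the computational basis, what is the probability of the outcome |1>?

The probability of measuring |1> is 1/2. Key observation: gates 2-9 undo each other exactly, leaving only the rest of the circuit to track.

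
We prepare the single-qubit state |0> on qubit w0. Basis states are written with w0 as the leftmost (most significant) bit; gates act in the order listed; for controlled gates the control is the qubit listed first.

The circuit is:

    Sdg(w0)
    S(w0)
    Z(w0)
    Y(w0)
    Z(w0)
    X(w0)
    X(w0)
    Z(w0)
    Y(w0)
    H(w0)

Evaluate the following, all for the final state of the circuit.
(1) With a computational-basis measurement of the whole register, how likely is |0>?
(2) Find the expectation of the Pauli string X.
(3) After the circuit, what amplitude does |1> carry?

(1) A full measurement returns |0> with probability 1/2. Key observation: gates 4-9 undo each other exactly, leaving only the rest of the circuit to track.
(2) In the final state, X has expectation 1.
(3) |1> carries amplitude sqrt(2)/2 in the final state.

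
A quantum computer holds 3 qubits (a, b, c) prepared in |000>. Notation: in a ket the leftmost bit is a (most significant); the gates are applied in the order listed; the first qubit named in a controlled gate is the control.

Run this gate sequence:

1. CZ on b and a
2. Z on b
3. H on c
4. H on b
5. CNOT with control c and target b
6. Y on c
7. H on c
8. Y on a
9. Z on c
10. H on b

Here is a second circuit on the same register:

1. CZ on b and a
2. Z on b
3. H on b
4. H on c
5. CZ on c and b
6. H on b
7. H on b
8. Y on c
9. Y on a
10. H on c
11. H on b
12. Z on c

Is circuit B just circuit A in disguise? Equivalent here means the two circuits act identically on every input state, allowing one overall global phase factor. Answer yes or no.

No, they are not equivalent — no single phase factor reconciles the two unitaries.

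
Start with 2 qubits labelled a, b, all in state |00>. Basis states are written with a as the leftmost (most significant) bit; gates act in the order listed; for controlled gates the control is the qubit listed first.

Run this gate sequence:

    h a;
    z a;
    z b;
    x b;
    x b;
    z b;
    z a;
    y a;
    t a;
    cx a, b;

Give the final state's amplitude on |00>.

The amplitude on |00> is -sqrt(2)*I/2.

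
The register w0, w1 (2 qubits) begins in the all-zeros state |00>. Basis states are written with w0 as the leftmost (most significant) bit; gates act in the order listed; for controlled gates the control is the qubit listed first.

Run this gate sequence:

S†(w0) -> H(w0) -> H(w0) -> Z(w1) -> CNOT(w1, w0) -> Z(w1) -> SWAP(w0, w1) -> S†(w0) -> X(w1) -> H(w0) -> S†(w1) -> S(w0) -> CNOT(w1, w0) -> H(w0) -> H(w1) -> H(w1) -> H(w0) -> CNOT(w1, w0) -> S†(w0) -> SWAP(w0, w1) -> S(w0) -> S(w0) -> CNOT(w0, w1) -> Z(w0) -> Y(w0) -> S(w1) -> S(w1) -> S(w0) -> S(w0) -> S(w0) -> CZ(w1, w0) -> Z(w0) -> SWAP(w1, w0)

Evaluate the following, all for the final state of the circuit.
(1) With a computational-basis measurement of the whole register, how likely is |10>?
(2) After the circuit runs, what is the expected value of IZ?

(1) Outcome |10> occurs with probability 1/2. Key observation: gates 12-19 undo each other exactly, leaving only the rest of the circuit to track.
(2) The expectation value of IZ is 1.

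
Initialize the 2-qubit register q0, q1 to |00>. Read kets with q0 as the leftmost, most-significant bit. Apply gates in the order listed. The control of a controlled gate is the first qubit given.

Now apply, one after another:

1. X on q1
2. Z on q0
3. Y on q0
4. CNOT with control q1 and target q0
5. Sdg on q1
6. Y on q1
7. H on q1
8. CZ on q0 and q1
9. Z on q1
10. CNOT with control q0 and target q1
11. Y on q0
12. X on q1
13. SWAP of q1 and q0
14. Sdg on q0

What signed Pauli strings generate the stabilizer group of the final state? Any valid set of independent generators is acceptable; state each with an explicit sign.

One valid set of independent stabilizer generators is +YI, -IZ (any independent generating set of the same group is equally correct).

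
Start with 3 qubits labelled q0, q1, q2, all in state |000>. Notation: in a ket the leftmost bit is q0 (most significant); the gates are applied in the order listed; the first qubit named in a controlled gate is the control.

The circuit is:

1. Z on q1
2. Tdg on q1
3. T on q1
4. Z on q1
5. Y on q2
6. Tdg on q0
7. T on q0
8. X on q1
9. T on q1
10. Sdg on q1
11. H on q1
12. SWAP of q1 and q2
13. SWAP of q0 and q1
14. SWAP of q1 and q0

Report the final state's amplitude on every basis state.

The resulting statevector has amplitude sqrt(2)*exp(I*pi/4)/2 on |010>, -sqrt(2)*exp(I*pi/4)/2 on |011>, and 0 on every other basis state. Key observation: the block from step 1 through step 4 cancels to the identity and can be dropped.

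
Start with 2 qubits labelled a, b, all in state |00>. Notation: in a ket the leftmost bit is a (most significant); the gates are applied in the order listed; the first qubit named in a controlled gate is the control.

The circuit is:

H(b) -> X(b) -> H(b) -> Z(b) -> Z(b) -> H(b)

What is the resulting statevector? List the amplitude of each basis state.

The final amplitudes are sqrt(2)/2 on |00>, sqrt(2)/2 on |01>, 0 on |10>, 0 on |11>. Key observation: the block from step 1 through step 4 cancels to the identity and can be dropped.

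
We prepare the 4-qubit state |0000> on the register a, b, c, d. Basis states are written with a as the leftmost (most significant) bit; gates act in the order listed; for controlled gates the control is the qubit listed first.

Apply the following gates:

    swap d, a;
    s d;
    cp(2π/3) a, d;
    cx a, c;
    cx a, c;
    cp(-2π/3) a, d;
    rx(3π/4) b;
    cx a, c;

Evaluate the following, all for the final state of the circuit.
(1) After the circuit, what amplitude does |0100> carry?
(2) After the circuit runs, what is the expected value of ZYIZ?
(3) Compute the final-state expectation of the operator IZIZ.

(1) The amplitude on |0100> is -I*sqrt(sqrt(2) + 2)/2. Key observation: the block from step 3 through step 6 cancels to the identity and can be dropped.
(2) In the final state, ZYIZ has expectation -sqrt(2)/2.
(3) The observable IZIZ averages to -sqrt(2)/2.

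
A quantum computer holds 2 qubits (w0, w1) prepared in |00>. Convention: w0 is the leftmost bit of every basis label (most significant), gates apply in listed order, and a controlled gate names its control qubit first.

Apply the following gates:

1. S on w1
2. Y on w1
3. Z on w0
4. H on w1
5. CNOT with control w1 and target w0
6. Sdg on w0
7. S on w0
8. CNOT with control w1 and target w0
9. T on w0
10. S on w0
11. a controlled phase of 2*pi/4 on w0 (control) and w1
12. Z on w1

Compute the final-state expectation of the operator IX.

In the final state, IX has expectation 1. Key observation: steps 5-8 multiply out to the identity, so the circuit reduces to the remaining gates.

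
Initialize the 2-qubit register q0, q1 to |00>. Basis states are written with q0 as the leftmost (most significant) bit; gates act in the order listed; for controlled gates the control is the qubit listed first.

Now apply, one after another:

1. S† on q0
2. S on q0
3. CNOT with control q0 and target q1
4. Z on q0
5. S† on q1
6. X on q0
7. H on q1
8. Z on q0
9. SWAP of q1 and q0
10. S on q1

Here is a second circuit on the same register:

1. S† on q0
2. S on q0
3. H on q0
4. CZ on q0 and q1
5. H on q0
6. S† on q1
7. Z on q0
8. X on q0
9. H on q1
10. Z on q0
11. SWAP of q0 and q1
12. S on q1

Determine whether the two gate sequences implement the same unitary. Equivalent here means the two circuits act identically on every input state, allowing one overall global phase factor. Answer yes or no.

No — the two circuits implement different unitaries, even allowing a global phase.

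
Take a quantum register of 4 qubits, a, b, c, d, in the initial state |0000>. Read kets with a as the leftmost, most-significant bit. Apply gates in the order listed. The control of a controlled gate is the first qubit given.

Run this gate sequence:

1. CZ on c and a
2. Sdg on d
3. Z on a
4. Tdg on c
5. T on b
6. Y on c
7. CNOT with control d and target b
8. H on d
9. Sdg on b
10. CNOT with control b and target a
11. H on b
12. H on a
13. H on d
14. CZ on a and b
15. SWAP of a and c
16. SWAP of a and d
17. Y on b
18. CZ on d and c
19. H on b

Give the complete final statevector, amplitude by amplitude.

After the circuit, the state carries amplitude sqrt(2)/2 on |0011>, sqrt(2)/2 on |0101>, and 0 on every other basis state.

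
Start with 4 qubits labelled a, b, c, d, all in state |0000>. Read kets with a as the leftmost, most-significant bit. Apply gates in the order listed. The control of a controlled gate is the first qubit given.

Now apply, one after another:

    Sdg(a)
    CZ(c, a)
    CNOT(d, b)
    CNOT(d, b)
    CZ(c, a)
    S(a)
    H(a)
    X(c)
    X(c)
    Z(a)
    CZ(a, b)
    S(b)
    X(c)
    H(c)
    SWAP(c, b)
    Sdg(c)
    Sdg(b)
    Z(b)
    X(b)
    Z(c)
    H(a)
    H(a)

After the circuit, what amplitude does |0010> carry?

The amplitude on |0010> is 0. Key observation: the block from step 1 through step 6 cancels to the identity and can be dropped.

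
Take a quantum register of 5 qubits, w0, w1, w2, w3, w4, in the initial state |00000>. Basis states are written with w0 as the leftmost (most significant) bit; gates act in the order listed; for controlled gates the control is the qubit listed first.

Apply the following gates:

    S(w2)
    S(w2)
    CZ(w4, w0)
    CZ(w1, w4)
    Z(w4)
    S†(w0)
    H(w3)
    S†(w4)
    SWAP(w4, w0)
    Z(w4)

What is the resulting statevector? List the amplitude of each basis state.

The resulting statevector has amplitude sqrt(2)/2 on |00000>, sqrt(2)/2 on |00010>, and 0 on every other basis state.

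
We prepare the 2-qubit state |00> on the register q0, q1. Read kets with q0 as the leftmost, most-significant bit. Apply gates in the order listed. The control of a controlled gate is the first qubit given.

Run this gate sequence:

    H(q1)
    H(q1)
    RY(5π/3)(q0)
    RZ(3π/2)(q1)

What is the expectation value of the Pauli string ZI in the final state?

The observable ZI averages to 1/2.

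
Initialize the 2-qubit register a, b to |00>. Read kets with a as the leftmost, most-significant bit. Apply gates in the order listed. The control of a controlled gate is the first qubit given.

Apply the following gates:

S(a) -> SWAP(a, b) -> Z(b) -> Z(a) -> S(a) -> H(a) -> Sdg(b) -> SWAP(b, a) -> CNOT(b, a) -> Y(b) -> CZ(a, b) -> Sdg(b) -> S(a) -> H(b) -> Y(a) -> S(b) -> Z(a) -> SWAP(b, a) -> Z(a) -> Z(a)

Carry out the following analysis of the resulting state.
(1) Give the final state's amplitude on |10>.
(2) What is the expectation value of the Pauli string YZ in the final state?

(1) The final state's coefficient on |10> equals 1/2.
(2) In the final state, YZ has expectation 1.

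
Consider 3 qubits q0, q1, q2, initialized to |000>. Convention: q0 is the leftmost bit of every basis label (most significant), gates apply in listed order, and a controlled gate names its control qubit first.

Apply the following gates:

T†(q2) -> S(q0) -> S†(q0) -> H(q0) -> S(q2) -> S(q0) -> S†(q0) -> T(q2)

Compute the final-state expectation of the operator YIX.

In the final state, YIX has expectation 0.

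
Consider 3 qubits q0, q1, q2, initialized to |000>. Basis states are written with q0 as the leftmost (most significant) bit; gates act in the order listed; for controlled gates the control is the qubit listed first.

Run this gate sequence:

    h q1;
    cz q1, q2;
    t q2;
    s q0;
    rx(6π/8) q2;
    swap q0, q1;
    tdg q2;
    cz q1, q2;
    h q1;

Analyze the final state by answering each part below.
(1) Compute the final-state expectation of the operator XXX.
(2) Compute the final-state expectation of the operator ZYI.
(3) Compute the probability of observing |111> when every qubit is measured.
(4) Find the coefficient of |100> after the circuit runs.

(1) The observable XXX averages to -1/2.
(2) In the final state, ZYI has expectation 0.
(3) Outcome |111> occurs with probability sqrt(2)/16 + 1/8.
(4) The amplitude on |100> is sqrt(2 - sqrt(2))/4.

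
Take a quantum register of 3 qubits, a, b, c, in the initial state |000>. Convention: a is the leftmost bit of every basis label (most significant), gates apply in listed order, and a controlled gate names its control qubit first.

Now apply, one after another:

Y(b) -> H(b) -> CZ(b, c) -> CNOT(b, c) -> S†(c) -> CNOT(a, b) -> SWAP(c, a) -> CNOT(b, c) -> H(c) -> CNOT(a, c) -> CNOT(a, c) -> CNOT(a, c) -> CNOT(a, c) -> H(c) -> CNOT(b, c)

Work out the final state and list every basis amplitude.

The resulting statevector has amplitude sqrt(2)*I/2 on |000>, -sqrt(2)/2 on |110>, and 0 on every other basis state. Key observation: the block from step 8 through step 15 cancels to the identity and can be dropped.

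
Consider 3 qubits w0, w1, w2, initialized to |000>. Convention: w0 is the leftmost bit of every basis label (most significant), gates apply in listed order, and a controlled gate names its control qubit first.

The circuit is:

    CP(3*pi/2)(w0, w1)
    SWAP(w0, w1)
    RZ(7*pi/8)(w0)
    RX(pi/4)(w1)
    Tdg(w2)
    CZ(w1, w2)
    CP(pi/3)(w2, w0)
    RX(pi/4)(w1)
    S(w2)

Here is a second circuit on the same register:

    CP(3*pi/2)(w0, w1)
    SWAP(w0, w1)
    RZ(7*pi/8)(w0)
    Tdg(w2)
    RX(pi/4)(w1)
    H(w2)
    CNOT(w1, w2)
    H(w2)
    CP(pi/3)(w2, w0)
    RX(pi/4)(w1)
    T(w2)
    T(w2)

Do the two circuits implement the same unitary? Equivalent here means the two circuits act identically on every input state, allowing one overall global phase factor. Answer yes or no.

Yes — the two circuits implement the same unitary up to a global phase.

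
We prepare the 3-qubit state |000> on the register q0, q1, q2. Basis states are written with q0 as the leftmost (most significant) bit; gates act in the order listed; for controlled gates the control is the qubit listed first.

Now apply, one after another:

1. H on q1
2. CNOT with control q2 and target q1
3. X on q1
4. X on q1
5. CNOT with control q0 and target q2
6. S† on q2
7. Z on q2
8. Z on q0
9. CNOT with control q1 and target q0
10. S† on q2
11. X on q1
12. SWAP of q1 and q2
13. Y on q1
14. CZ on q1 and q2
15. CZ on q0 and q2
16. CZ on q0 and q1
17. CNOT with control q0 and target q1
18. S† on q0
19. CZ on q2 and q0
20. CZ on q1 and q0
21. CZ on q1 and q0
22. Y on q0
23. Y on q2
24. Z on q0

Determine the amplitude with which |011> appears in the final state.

|011> carries amplitude 0 in the final state.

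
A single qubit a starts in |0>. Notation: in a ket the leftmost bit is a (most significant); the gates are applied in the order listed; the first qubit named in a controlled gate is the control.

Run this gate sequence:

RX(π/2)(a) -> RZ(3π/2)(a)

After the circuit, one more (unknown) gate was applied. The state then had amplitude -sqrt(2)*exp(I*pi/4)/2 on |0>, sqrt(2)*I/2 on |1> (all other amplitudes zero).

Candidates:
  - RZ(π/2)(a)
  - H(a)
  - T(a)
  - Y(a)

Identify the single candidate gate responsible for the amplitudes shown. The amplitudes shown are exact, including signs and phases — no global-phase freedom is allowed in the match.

The unique candidate consistent with the amplitudes is T(a).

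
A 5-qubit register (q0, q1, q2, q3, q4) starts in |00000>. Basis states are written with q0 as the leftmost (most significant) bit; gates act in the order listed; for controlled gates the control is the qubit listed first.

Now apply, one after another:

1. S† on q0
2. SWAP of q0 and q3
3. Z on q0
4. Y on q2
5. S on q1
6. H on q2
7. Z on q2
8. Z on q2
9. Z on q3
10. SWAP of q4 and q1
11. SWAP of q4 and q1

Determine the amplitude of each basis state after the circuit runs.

The resulting statevector has amplitude sqrt(2)*I/2 on |00000>, -sqrt(2)*I/2 on |00100>, and 0 on every other basis state. Key observation: the block from step 10 through step 11 cancels to the identity and can be dropped.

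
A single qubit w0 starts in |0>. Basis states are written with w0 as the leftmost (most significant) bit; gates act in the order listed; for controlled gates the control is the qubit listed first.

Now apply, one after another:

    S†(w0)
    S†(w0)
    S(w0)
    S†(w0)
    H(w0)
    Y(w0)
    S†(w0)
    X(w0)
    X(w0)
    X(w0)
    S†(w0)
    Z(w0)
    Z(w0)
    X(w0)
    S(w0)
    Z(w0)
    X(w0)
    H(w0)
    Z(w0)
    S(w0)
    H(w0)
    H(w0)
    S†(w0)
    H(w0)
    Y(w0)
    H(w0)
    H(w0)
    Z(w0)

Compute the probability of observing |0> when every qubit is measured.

A full measurement returns |0> with probability 1/2. Key observation: gates 20-23 undo each other exactly, leaving only the rest of the circuit to track.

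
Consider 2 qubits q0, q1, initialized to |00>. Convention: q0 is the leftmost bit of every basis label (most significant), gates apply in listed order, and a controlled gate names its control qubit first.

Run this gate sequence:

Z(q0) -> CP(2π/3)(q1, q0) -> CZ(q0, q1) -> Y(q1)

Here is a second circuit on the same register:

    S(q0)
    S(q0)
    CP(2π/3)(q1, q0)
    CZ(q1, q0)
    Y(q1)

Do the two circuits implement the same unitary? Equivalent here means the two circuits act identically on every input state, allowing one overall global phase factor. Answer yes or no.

Yes — the two circuits implement the same unitary up to a global phase.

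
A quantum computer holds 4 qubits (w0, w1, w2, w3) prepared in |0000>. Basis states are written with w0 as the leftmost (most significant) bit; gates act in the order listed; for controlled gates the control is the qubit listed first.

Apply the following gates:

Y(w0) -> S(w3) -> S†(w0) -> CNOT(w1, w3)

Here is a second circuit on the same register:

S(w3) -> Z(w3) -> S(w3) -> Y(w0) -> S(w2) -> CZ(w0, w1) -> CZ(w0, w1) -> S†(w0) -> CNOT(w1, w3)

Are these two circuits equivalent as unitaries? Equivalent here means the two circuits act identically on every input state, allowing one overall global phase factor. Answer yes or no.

No — the two circuits implement different unitaries, even allowing a global phase.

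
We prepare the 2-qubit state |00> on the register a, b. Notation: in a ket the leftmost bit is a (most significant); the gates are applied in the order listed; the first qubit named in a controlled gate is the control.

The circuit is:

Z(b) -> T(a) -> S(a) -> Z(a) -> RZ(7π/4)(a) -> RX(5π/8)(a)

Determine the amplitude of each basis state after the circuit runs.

The final amplitudes are -exp(I*pi/8)*cos(5*pi/16) on |00>, 0 on |01>, exp(5*I*pi/8)*sin(5*pi/16) on |10>, 0 on |11>.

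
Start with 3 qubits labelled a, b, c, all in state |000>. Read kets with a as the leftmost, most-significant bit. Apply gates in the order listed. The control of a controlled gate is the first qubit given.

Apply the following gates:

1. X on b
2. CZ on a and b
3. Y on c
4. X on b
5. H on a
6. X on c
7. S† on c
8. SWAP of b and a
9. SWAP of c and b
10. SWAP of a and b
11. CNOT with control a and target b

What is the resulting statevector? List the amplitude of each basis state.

After the circuit, the state carries amplitude sqrt(2)*I/2 on |000>, sqrt(2)*I/2 on |001>, and 0 on every other basis state.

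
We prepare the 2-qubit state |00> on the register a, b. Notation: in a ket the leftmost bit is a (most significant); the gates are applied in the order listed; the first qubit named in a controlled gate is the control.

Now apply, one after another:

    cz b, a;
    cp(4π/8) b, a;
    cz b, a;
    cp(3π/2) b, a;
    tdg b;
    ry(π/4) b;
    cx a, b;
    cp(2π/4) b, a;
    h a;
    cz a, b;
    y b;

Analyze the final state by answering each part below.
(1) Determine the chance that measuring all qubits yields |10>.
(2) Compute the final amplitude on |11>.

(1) Outcome |10> occurs with probability 1/4 - sqrt(2)/8.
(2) The final state's coefficient on |11> equals I*sqrt(2*sqrt(2) + 4)/4.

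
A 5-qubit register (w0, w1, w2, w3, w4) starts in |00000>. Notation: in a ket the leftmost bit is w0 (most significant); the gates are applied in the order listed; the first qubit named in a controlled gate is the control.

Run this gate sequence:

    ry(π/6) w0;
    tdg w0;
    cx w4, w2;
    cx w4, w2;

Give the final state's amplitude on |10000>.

|10000> carries amplitude (-sqrt(6) + sqrt(2))*exp(3*I*pi/4)/4 in the final state. Key observation: gates 3-4 undo each other exactly, leaving only the rest of the circuit to track.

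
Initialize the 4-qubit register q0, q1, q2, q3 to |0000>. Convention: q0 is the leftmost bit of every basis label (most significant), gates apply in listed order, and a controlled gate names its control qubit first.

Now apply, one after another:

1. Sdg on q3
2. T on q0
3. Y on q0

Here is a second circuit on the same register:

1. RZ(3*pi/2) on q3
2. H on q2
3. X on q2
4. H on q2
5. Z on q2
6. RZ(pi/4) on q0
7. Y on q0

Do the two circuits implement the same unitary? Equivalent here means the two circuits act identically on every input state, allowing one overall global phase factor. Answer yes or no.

Yes — the two circuits implement the same unitary up to a global phase.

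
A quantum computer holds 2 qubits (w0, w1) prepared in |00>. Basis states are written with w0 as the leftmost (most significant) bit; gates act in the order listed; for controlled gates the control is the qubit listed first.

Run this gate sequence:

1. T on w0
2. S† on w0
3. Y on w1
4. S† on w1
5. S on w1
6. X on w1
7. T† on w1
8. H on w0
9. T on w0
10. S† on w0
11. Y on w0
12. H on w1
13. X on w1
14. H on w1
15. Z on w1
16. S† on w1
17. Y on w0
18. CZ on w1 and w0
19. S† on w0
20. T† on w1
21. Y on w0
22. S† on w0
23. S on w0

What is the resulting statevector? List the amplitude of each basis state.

The resulting statevector has amplitude -sqrt(2)*exp(I*pi/4)/2 on |00>, 0 on |01>, -sqrt(2)/2 on |10>, 0 on |11>.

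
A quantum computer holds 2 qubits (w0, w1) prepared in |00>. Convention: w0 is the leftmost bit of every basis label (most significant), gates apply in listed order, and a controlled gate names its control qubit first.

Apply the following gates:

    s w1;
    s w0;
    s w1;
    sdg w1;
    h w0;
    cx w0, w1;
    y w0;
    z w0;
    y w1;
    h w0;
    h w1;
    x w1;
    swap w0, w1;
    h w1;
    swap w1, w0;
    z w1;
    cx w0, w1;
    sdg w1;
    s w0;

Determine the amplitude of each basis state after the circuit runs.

The resulting statevector has amplitude -1/2 on |00>, -I/2 on |01>, -I/2 on |10>, -1/2 on |11>.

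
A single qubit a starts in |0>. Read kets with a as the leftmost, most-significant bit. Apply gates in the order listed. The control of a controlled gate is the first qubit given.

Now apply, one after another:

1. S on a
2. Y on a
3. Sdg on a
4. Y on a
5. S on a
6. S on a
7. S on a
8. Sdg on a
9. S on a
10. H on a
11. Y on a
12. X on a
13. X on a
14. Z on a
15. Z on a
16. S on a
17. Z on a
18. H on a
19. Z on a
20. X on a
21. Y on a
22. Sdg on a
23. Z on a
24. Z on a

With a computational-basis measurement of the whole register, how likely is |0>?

Outcome |0> occurs with probability 1/2.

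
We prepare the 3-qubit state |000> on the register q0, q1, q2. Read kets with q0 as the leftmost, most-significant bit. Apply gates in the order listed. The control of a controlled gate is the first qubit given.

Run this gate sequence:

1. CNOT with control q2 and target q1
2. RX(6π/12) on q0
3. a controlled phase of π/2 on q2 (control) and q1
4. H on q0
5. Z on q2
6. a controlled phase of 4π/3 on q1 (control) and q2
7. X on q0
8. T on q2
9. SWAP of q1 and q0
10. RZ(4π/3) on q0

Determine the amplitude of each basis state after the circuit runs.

The final amplitudes are (-1 - I)*exp(I*pi/3)/2 on |000>, (-1 + I)*exp(I*pi/3)/2 on |010>, and 0 on every other basis state.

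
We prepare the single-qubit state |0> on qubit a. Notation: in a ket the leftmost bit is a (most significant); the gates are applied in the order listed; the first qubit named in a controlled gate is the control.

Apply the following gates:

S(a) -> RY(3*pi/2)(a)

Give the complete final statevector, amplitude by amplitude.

The final amplitudes are -sqrt(2)/2 on |0>, sqrt(2)/2 on |1>.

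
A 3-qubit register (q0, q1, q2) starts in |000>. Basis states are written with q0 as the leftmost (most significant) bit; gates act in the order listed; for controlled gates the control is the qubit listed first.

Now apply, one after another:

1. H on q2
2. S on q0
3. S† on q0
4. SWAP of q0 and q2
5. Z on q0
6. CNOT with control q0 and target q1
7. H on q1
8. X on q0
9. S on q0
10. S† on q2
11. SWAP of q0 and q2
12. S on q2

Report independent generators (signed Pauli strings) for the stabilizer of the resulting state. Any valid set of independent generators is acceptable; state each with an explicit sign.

The stabilizer group can be generated by -IXZ, +IZX, +ZII, among other valid generating sets. Key observation: the block from step 2 through step 3 cancels to the identity and can be dropped.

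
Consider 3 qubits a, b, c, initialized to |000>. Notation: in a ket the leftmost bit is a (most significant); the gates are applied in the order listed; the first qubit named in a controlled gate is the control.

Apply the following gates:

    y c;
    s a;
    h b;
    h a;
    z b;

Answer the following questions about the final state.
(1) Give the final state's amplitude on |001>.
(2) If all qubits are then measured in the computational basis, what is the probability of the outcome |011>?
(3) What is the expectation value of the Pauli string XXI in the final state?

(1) The final state's coefficient on |001> equals I/2.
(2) The probability of measuring |011> is 1/4.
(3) The observable XXI averages to -1.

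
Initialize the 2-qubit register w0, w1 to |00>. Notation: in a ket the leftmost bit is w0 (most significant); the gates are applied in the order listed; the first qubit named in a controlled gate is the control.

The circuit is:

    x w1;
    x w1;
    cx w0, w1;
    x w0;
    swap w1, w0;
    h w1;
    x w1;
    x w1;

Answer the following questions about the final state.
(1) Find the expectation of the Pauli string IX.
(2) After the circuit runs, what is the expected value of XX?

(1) The observable IX averages to -1.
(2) In the final state, XX has expectation 0.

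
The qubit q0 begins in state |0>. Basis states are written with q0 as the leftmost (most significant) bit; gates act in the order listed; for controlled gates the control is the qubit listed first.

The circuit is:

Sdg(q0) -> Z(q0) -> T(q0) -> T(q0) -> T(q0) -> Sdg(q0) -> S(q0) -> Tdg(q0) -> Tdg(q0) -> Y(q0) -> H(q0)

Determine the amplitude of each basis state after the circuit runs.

After the circuit, the state carries amplitude sqrt(2)*I/2 on |0>, -sqrt(2)*I/2 on |1>. Key observation: gates 4-9 undo each other exactly, leaving only the rest of the circuit to track.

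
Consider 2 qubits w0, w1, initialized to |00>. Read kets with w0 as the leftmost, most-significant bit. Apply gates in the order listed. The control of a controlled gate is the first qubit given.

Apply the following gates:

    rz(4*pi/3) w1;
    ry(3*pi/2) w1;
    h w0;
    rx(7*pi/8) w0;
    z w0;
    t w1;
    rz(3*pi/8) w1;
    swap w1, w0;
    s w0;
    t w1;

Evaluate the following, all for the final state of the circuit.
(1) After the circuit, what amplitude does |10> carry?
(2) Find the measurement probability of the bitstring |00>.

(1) The amplitude on |10> is (sin(pi/16) - I*cos(pi/16))*exp(13*I*pi/48)/2.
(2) A full measurement returns |00> with probability 1/4.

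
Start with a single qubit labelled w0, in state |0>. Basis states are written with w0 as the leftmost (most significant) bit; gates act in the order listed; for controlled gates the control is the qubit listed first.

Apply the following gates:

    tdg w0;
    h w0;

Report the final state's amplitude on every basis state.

After the circuit, the state carries amplitude sqrt(2)/2 on |0>, sqrt(2)/2 on |1>.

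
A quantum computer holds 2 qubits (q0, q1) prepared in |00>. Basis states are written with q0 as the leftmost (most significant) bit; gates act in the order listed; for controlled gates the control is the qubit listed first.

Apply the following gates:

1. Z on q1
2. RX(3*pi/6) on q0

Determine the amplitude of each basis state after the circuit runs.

The final amplitudes are sqrt(2)/2 on |00>, 0 on |01>, -sqrt(2)*I/2 on |10>, 0 on |11>.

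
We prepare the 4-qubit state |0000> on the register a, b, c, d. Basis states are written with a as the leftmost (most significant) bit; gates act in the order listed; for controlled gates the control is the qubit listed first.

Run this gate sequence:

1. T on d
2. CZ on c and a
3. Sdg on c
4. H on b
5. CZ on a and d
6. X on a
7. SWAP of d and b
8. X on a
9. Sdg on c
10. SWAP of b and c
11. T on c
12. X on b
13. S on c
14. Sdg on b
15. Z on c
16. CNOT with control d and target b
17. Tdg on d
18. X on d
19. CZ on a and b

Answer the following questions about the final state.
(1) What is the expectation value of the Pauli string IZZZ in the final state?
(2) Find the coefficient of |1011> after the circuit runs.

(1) The expectation value of IZZZ is 1.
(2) |1011> carries amplitude 0 in the final state.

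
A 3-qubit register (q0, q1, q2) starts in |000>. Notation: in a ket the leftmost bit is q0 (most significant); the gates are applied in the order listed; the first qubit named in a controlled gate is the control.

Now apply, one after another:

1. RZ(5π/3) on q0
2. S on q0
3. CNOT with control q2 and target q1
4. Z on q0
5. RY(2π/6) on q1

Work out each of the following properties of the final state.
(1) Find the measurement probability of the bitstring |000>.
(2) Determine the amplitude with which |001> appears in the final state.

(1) A full measurement returns |000> with probability 3/4.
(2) |001> carries amplitude 0 in the final state.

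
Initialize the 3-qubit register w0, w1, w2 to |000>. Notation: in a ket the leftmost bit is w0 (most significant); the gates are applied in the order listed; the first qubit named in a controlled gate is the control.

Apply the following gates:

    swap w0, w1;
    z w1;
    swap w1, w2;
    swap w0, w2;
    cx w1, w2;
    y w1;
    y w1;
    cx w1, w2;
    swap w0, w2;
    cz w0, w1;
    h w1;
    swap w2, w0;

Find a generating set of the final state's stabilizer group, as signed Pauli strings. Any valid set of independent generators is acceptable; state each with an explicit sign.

The stabilizer group can be generated by +IXI, +ZII, +IIZ, among other valid generating sets. Key observation: steps 4-9 multiply out to the identity, so the circuit reduces to the remaining gates.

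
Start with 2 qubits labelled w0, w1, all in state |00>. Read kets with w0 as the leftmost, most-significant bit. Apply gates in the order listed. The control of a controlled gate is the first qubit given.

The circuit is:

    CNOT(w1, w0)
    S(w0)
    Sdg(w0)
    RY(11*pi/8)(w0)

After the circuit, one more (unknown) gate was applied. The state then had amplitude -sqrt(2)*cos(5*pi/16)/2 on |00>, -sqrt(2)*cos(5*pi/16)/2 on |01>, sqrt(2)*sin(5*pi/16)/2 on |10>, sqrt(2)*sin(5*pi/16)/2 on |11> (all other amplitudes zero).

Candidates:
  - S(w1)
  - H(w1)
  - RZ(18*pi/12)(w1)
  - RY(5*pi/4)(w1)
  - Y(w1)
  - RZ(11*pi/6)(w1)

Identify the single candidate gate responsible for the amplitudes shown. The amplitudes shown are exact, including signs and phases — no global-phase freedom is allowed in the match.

The unique candidate consistent with the amplitudes is H(w1).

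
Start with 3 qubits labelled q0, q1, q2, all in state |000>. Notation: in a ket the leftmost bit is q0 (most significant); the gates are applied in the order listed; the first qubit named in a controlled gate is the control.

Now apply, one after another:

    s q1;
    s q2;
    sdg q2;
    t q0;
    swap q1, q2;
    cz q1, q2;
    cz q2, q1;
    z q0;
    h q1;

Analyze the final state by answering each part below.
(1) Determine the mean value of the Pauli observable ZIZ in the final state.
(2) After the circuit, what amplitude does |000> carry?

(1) The expectation value of ZIZ is 1. Key observation: gates 2-3 undo each other exactly, leaving only the rest of the circuit to track.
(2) |000> carries amplitude sqrt(2)/2 in the final state.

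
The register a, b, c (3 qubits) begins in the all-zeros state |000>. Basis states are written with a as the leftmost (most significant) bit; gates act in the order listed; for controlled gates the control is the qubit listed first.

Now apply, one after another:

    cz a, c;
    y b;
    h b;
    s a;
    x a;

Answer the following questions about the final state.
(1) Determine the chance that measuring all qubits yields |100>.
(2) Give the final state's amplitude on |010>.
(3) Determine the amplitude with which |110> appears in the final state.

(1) A full measurement returns |100> with probability 1/2.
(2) The final state's coefficient on |010> equals 0.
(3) The amplitude on |110> is -sqrt(2)*I/2.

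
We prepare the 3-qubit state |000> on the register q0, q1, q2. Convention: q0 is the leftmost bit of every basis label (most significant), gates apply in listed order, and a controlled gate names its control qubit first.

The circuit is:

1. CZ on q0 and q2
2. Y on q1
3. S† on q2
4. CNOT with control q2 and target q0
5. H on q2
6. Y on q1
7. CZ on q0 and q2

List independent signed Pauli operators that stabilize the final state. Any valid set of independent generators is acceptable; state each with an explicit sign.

The final state is stabilized by the group generated by +IIX, +ZII, +IZI; other independent generating sets are equally valid.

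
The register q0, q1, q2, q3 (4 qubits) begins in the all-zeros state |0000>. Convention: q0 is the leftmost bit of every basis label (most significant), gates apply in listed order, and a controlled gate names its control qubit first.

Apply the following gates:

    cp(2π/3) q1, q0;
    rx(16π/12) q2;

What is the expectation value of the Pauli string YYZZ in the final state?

The expectation value of YYZZ is 0.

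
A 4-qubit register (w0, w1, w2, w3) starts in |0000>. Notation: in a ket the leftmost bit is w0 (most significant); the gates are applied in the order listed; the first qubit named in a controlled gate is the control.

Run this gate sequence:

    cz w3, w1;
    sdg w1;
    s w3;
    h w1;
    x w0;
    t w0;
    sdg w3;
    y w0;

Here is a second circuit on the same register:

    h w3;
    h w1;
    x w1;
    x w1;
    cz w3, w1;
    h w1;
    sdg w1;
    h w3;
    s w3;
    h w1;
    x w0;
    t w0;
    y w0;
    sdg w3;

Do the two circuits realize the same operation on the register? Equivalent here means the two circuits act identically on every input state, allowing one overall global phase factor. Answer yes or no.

No — the two circuits implement different unitaries, even allowing a global phase.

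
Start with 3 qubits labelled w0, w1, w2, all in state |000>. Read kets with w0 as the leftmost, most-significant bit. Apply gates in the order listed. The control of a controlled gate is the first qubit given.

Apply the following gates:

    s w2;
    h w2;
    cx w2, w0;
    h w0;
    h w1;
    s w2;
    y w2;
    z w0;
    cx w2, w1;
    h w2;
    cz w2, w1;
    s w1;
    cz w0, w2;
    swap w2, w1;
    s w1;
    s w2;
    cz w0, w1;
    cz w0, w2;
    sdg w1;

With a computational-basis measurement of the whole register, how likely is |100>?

The probability of measuring |100> is 1/8.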